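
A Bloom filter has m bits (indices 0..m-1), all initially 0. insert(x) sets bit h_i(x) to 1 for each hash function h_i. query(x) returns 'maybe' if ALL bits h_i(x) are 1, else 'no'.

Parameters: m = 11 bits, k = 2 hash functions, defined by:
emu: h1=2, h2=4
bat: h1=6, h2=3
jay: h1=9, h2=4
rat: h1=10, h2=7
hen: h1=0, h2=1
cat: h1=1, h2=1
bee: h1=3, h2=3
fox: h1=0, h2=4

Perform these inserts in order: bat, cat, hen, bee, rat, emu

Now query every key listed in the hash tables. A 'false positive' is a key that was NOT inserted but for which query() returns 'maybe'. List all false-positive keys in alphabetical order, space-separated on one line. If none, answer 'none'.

Start: bits=00000000000
After insert 'bat': sets bits 3 6 -> bits=00010010000
After insert 'cat': sets bits 1 -> bits=01010010000
After insert 'hen': sets bits 0 1 -> bits=11010010000
After insert 'bee': sets bits 3 -> bits=11010010000
After insert 'rat': sets bits 7 10 -> bits=11010011001
After insert 'emu': sets bits 2 4 -> bits=11111011001
Not inserted: fox jay — query each against bits=11111011001:
query fox: checks bit0=1, bit4=1 (all 1) -> maybe => FALSE POSITIVE
query jay: checks bit4=1, bit9=0 (has a 0) -> no => not a false positive
False positives (alphabetical): fox

Answer: fox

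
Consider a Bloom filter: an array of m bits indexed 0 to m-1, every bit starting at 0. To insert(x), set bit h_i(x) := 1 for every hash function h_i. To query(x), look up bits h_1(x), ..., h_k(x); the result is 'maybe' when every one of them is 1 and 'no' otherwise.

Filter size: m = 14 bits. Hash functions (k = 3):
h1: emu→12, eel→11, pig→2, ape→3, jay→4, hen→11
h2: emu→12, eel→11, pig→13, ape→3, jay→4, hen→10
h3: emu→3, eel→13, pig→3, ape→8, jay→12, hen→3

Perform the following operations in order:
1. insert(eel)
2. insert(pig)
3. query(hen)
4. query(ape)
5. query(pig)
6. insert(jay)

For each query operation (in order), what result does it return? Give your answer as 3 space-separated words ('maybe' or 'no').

Answer: no no maybe

Derivation:
Start: bits=00000000000000
Op 1: insert eel -> sets bits 11 13 -> bits=00000000000101
Op 2: insert pig -> sets bits 2 3 13 -> bits=00110000000101
Op 3: query hen -> checks bit3=1, bit10=0, bit11=1 (has a 0) -> no
Op 4: query ape -> checks bit3=1, bit8=0 (has a 0) -> no
Op 5: query pig -> checks bit2=1, bit3=1, bit13=1 (all 1) -> maybe
Op 6: insert jay -> sets bits 4 12 -> bits=00111000000111
Query results in order: no no maybe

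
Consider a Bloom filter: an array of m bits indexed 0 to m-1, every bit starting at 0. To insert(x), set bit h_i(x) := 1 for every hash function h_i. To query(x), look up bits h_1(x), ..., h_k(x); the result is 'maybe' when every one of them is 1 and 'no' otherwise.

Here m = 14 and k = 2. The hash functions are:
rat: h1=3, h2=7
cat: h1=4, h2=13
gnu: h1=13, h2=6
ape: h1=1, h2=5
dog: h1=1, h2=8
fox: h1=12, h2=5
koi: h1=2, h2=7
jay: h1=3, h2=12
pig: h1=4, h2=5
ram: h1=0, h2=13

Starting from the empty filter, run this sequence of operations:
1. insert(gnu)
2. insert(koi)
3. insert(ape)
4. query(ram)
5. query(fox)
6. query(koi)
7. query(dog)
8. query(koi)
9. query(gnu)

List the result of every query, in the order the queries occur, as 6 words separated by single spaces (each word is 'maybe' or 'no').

Start: bits=00000000000000
Op 1: insert gnu -> sets bits 6 13 -> bits=00000010000001
Op 2: insert koi -> sets bits 2 7 -> bits=00100011000001
Op 3: insert ape -> sets bits 1 5 -> bits=01100111000001
Op 4: query ram -> checks bit0=0, bit13=1 (has a 0) -> no
Op 5: query fox -> checks bit5=1, bit12=0 (has a 0) -> no
Op 6: query koi -> checks bit2=1, bit7=1 (all 1) -> maybe
Op 7: query dog -> checks bit1=1, bit8=0 (has a 0) -> no
Op 8: query koi -> checks bit2=1, bit7=1 (all 1) -> maybe
Op 9: query gnu -> checks bit6=1, bit13=1 (all 1) -> maybe
Query results in order: no no maybe no maybe maybe

Answer: no no maybe no maybe maybe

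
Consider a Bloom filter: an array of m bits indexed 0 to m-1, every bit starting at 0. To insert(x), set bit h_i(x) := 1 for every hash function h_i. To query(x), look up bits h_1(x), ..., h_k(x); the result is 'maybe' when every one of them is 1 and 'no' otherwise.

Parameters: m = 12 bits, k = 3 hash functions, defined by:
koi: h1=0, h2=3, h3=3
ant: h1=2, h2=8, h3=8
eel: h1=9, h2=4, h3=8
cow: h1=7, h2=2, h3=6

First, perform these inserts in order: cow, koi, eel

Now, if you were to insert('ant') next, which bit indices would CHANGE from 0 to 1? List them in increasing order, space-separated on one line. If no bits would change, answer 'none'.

Start: bits=000000000000
After insert 'cow': sets bits 2 6 7 -> bits=001000110000
After insert 'koi': sets bits 0 3 -> bits=101100110000
After insert 'eel': sets bits 4 8 9 -> bits=101110111100
insert 'ant' would touch bits 2 8; currently bit2=1, bit8=1
Bits that are 0 among those (would change 0->1): none

Answer: none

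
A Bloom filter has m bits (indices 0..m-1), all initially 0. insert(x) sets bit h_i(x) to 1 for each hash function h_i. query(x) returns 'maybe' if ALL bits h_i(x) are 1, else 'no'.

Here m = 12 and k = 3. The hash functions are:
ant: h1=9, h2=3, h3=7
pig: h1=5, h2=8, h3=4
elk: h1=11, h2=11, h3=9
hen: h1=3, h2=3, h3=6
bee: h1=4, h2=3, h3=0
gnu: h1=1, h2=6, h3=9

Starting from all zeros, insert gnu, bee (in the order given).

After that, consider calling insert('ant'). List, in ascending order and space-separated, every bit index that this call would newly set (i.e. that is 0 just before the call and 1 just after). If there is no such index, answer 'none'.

Start: bits=000000000000
After insert 'gnu': sets bits 1 6 9 -> bits=010000100100
After insert 'bee': sets bits 0 3 4 -> bits=110110100100
insert 'ant' would touch bits 3 7 9; currently bit3=1, bit7=0, bit9=1
Bits that are 0 among those (would change 0->1): 7

Answer: 7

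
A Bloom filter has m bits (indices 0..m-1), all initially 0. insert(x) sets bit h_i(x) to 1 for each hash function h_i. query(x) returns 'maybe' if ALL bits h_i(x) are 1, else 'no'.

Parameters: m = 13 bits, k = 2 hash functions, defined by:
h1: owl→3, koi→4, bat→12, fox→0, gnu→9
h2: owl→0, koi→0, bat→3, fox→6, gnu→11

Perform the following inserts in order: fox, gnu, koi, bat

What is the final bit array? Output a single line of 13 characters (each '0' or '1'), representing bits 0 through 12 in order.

Answer: 1001101001011

Derivation:
Start: bits=0000000000000
After insert 'fox': sets bits 0 6 -> bits=1000001000000
After insert 'gnu': sets bits 9 11 -> bits=1000001001010
After insert 'koi': sets bits 0 4 -> bits=1000101001010
After insert 'bat': sets bits 3 12 -> bits=1001101001011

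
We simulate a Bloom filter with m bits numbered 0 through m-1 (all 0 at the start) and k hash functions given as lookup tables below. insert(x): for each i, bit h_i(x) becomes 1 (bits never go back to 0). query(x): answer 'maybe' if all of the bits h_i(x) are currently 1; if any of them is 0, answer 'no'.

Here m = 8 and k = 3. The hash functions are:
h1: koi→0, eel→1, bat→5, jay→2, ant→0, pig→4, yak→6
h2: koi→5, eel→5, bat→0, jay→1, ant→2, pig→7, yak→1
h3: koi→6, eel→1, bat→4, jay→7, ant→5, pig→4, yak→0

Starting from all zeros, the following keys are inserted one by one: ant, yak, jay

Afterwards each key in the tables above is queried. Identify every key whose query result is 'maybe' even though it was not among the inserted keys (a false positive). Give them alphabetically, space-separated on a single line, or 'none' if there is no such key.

Answer: eel koi

Derivation:
Start: bits=00000000
After insert 'ant': sets bits 0 2 5 -> bits=10100100
After insert 'yak': sets bits 0 1 6 -> bits=11100110
After insert 'jay': sets bits 1 2 7 -> bits=11100111
Not inserted: bat eel koi pig — query each against bits=11100111:
query bat: checks bit0=1, bit4=0, bit5=1 (has a 0) -> no => not a false positive
query eel: checks bit1=1, bit5=1 (all 1) -> maybe => FALSE POSITIVE
query koi: checks bit0=1, bit5=1, bit6=1 (all 1) -> maybe => FALSE POSITIVE
query pig: checks bit4=0, bit7=1 (has a 0) -> no => not a false positive
False positives (alphabetical): eel koi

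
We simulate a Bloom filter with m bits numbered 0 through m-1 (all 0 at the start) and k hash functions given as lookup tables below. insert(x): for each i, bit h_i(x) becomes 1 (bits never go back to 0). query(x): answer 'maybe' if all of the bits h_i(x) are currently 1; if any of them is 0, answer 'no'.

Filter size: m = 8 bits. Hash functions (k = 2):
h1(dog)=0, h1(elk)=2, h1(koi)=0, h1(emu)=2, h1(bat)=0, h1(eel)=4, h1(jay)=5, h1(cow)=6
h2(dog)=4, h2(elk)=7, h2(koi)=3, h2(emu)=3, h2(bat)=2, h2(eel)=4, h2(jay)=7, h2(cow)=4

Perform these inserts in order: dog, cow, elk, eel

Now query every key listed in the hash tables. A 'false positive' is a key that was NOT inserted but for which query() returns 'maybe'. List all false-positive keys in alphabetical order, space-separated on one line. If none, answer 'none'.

Answer: bat

Derivation:
Start: bits=00000000
After insert 'dog': sets bits 0 4 -> bits=10001000
After insert 'cow': sets bits 4 6 -> bits=10001010
After insert 'elk': sets bits 2 7 -> bits=10101011
After insert 'eel': sets bits 4 -> bits=10101011
Not inserted: bat emu jay koi — query each against bits=10101011:
query bat: checks bit0=1, bit2=1 (all 1) -> maybe => FALSE POSITIVE
query emu: checks bit2=1, bit3=0 (has a 0) -> no => not a false positive
query jay: checks bit5=0, bit7=1 (has a 0) -> no => not a false positive
query koi: checks bit0=1, bit3=0 (has a 0) -> no => not a false positive
False positives (alphabetical): bat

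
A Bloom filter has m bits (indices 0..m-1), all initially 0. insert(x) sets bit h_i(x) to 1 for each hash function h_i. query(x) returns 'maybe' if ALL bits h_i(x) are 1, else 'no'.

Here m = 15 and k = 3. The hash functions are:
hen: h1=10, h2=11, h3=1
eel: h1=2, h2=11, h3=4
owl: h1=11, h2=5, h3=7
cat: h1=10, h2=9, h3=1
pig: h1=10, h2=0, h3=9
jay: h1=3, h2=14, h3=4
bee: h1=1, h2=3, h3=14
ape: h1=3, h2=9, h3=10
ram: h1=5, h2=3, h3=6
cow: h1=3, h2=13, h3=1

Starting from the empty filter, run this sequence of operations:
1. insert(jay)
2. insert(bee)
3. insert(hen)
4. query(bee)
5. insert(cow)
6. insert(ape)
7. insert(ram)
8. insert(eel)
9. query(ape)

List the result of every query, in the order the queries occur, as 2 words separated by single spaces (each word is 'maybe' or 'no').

Start: bits=000000000000000
Op 1: insert jay -> sets bits 3 4 14 -> bits=000110000000001
Op 2: insert bee -> sets bits 1 3 14 -> bits=010110000000001
Op 3: insert hen -> sets bits 1 10 11 -> bits=010110000011001
Op 4: query bee -> checks bit1=1, bit3=1, bit14=1 (all 1) -> maybe
Op 5: insert cow -> sets bits 1 3 13 -> bits=010110000011011
Op 6: insert ape -> sets bits 3 9 10 -> bits=010110000111011
Op 7: insert ram -> sets bits 3 5 6 -> bits=010111100111011
Op 8: insert eel -> sets bits 2 4 11 -> bits=011111100111011
Op 9: query ape -> checks bit3=1, bit9=1, bit10=1 (all 1) -> maybe
Query results in order: maybe maybe

Answer: maybe maybe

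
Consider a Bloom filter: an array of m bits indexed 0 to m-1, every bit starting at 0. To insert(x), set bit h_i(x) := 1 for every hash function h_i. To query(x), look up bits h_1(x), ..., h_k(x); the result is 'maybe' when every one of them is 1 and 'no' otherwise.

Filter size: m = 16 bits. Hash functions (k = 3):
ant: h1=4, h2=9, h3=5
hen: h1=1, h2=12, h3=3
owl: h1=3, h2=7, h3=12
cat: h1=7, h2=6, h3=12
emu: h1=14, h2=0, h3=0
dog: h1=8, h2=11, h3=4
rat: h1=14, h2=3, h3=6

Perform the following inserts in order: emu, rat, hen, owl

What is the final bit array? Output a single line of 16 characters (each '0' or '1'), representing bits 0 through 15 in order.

Answer: 1101001100001010

Derivation:
Start: bits=0000000000000000
After insert 'emu': sets bits 0 14 -> bits=1000000000000010
After insert 'rat': sets bits 3 6 14 -> bits=1001001000000010
After insert 'hen': sets bits 1 3 12 -> bits=1101001000001010
After insert 'owl': sets bits 3 7 12 -> bits=1101001100001010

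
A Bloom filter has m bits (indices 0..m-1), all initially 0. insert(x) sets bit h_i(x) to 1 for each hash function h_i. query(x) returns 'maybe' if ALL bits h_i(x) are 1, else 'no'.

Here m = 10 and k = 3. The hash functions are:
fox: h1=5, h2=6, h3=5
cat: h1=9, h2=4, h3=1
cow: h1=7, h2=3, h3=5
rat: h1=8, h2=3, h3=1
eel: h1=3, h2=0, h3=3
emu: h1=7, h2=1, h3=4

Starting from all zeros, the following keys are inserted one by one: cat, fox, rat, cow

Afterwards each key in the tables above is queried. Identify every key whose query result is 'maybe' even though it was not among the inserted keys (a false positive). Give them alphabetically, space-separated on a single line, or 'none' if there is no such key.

Start: bits=0000000000
After insert 'cat': sets bits 1 4 9 -> bits=0100100001
After insert 'fox': sets bits 5 6 -> bits=0100111001
After insert 'rat': sets bits 1 3 8 -> bits=0101111011
After insert 'cow': sets bits 3 5 7 -> bits=0101111111
Not inserted: eel emu — query each against bits=0101111111:
query eel: checks bit0=0, bit3=1 (has a 0) -> no => not a false positive
query emu: checks bit1=1, bit4=1, bit7=1 (all 1) -> maybe => FALSE POSITIVE
False positives (alphabetical): emu

Answer: emu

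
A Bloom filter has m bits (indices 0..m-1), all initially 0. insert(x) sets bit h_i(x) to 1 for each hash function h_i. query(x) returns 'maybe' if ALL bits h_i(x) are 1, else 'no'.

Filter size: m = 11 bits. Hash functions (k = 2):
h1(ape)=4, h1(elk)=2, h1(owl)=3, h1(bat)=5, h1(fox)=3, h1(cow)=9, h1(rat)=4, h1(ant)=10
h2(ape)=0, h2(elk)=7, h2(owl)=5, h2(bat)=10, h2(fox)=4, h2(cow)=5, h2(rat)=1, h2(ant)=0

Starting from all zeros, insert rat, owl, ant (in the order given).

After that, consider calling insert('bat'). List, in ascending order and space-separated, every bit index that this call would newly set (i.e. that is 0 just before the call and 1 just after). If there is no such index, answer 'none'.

Answer: none

Derivation:
Start: bits=00000000000
After insert 'rat': sets bits 1 4 -> bits=01001000000
After insert 'owl': sets bits 3 5 -> bits=01011100000
After insert 'ant': sets bits 0 10 -> bits=11011100001
insert 'bat' would touch bits 5 10; currently bit5=1, bit10=1
Bits that are 0 among those (would change 0->1): none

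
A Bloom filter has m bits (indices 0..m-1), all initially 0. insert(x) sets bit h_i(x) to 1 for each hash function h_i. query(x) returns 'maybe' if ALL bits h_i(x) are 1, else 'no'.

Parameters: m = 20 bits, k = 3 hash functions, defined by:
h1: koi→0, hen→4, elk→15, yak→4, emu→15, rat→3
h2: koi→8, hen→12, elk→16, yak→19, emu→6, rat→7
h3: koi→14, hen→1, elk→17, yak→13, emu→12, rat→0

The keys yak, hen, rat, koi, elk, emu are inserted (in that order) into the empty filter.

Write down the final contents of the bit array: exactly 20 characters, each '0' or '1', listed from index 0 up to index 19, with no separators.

Answer: 11011011100011111101

Derivation:
Start: bits=00000000000000000000
After insert 'yak': sets bits 4 13 19 -> bits=00001000000001000001
After insert 'hen': sets bits 1 4 12 -> bits=01001000000011000001
After insert 'rat': sets bits 0 3 7 -> bits=11011001000011000001
After insert 'koi': sets bits 0 8 14 -> bits=11011001100011100001
After insert 'elk': sets bits 15 16 17 -> bits=11011001100011111101
After insert 'emu': sets bits 6 12 15 -> bits=11011011100011111101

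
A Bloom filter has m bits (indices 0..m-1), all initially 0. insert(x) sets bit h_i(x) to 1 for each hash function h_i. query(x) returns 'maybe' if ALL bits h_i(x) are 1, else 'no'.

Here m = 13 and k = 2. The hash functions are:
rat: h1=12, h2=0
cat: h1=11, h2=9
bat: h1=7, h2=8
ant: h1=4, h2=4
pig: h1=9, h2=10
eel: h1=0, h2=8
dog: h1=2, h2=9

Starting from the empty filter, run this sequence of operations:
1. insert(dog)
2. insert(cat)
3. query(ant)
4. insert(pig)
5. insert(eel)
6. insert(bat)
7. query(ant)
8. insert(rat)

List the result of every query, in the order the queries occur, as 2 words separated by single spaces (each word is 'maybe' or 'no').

Start: bits=0000000000000
Op 1: insert dog -> sets bits 2 9 -> bits=0010000001000
Op 2: insert cat -> sets bits 9 11 -> bits=0010000001010
Op 3: query ant -> checks bit4=0 (has a 0) -> no
Op 4: insert pig -> sets bits 9 10 -> bits=0010000001110
Op 5: insert eel -> sets bits 0 8 -> bits=1010000011110
Op 6: insert bat -> sets bits 7 8 -> bits=1010000111110
Op 7: query ant -> checks bit4=0 (has a 0) -> no
Op 8: insert rat -> sets bits 0 12 -> bits=1010000111111
Query results in order: no no

Answer: no no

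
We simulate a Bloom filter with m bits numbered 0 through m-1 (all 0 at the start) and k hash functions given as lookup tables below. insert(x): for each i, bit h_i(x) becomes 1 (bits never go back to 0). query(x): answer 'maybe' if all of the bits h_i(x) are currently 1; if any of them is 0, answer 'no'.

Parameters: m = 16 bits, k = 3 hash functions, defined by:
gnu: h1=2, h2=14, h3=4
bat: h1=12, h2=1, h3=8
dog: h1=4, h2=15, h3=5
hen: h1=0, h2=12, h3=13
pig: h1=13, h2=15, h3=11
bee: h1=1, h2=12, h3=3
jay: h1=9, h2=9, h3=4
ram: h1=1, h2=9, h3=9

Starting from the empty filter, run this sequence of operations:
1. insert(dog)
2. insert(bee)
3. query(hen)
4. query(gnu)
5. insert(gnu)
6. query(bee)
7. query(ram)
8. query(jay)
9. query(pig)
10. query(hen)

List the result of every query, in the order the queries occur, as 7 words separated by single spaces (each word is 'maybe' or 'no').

Answer: no no maybe no no no no

Derivation:
Start: bits=0000000000000000
Op 1: insert dog -> sets bits 4 5 15 -> bits=0000110000000001
Op 2: insert bee -> sets bits 1 3 12 -> bits=0101110000001001
Op 3: query hen -> checks bit0=0, bit12=1, bit13=0 (has a 0) -> no
Op 4: query gnu -> checks bit2=0, bit4=1, bit14=0 (has a 0) -> no
Op 5: insert gnu -> sets bits 2 4 14 -> bits=0111110000001011
Op 6: query bee -> checks bit1=1, bit3=1, bit12=1 (all 1) -> maybe
Op 7: query ram -> checks bit1=1, bit9=0 (has a 0) -> no
Op 8: query jay -> checks bit4=1, bit9=0 (has a 0) -> no
Op 9: query pig -> checks bit11=0, bit13=0, bit15=1 (has a 0) -> no
Op 10: query hen -> checks bit0=0, bit12=1, bit13=0 (has a 0) -> no
Query results in order: no no maybe no no no no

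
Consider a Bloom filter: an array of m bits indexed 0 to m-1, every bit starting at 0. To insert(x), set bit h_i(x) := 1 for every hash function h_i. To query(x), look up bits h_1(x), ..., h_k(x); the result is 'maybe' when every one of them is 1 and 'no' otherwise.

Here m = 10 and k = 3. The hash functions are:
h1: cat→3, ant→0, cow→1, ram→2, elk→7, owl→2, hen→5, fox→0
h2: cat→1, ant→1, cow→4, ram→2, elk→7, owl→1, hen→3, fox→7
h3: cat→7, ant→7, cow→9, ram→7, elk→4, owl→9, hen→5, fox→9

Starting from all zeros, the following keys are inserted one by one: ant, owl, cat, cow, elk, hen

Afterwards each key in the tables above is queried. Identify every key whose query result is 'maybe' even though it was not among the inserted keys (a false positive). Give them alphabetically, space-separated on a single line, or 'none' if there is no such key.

Start: bits=0000000000
After insert 'ant': sets bits 0 1 7 -> bits=1100000100
After insert 'owl': sets bits 1 2 9 -> bits=1110000101
After insert 'cat': sets bits 1 3 7 -> bits=1111000101
After insert 'cow': sets bits 1 4 9 -> bits=1111100101
After insert 'elk': sets bits 4 7 -> bits=1111100101
After insert 'hen': sets bits 3 5 -> bits=1111110101
Not inserted: fox ram — query each against bits=1111110101:
query fox: checks bit0=1, bit7=1, bit9=1 (all 1) -> maybe => FALSE POSITIVE
query ram: checks bit2=1, bit7=1 (all 1) -> maybe => FALSE POSITIVE
False positives (alphabetical): fox ram

Answer: fox ram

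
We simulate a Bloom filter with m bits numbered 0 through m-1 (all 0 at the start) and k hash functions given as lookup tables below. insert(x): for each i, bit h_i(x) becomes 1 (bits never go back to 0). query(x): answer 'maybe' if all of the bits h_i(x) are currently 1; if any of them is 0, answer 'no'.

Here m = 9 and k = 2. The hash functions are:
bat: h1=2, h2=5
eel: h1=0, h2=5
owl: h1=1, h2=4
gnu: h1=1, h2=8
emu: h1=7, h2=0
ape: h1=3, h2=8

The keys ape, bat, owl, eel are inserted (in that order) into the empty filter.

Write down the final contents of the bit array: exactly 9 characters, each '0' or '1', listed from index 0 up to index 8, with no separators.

Start: bits=000000000
After insert 'ape': sets bits 3 8 -> bits=000100001
After insert 'bat': sets bits 2 5 -> bits=001101001
After insert 'owl': sets bits 1 4 -> bits=011111001
After insert 'eel': sets bits 0 5 -> bits=111111001

Answer: 111111001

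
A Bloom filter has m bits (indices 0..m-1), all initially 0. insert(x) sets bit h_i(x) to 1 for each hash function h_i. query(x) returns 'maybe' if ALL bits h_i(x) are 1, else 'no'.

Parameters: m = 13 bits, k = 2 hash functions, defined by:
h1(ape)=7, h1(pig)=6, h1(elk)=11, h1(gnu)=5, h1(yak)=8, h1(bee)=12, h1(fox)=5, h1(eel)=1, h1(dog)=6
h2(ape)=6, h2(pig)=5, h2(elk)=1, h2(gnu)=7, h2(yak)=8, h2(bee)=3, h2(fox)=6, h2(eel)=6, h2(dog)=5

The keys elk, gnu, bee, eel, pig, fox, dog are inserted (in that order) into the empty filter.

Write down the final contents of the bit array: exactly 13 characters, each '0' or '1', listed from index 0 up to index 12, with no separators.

Start: bits=0000000000000
After insert 'elk': sets bits 1 11 -> bits=0100000000010
After insert 'gnu': sets bits 5 7 -> bits=0100010100010
After insert 'bee': sets bits 3 12 -> bits=0101010100011
After insert 'eel': sets bits 1 6 -> bits=0101011100011
After insert 'pig': sets bits 5 6 -> bits=0101011100011
After insert 'fox': sets bits 5 6 -> bits=0101011100011
After insert 'dog': sets bits 5 6 -> bits=0101011100011

Answer: 0101011100011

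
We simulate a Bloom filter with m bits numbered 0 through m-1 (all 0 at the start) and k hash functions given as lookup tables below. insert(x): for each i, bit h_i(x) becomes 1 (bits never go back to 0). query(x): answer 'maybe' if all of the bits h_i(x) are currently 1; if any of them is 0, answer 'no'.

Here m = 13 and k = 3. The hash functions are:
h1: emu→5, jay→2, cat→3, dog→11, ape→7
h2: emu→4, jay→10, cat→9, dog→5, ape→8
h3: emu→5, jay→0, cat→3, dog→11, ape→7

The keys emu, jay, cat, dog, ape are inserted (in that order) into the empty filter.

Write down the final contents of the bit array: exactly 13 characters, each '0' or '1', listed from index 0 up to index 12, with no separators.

Start: bits=0000000000000
After insert 'emu': sets bits 4 5 -> bits=0000110000000
After insert 'jay': sets bits 0 2 10 -> bits=1010110000100
After insert 'cat': sets bits 3 9 -> bits=1011110001100
After insert 'dog': sets bits 5 11 -> bits=1011110001110
After insert 'ape': sets bits 7 8 -> bits=1011110111110

Answer: 1011110111110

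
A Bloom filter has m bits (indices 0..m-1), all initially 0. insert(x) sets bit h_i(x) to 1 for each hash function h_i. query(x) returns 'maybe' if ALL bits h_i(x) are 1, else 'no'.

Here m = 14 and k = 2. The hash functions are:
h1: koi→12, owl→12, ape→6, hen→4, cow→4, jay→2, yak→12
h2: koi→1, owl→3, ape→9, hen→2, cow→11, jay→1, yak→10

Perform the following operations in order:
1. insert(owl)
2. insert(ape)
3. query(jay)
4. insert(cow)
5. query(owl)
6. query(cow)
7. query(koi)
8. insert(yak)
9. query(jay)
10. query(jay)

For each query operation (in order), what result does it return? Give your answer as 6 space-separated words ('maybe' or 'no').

Start: bits=00000000000000
Op 1: insert owl -> sets bits 3 12 -> bits=00010000000010
Op 2: insert ape -> sets bits 6 9 -> bits=00010010010010
Op 3: query jay -> checks bit1=0, bit2=0 (has a 0) -> no
Op 4: insert cow -> sets bits 4 11 -> bits=00011010010110
Op 5: query owl -> checks bit3=1, bit12=1 (all 1) -> maybe
Op 6: query cow -> checks bit4=1, bit11=1 (all 1) -> maybe
Op 7: query koi -> checks bit1=0, bit12=1 (has a 0) -> no
Op 8: insert yak -> sets bits 10 12 -> bits=00011010011110
Op 9: query jay -> checks bit1=0, bit2=0 (has a 0) -> no
Op 10: query jay -> checks bit1=0, bit2=0 (has a 0) -> no
Query results in order: no maybe maybe no no no

Answer: no maybe maybe no no no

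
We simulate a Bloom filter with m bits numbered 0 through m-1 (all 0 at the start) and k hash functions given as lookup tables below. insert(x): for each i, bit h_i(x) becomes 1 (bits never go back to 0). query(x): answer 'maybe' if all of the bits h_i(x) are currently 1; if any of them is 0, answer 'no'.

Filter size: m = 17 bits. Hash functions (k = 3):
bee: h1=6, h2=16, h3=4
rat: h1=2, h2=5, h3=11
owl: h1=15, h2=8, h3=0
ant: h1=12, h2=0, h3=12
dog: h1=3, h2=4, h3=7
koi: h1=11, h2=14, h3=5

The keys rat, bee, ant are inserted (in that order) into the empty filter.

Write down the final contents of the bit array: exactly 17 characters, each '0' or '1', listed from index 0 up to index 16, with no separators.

Answer: 10101110000110001

Derivation:
Start: bits=00000000000000000
After insert 'rat': sets bits 2 5 11 -> bits=00100100000100000
After insert 'bee': sets bits 4 6 16 -> bits=00101110000100001
After insert 'ant': sets bits 0 12 -> bits=10101110000110001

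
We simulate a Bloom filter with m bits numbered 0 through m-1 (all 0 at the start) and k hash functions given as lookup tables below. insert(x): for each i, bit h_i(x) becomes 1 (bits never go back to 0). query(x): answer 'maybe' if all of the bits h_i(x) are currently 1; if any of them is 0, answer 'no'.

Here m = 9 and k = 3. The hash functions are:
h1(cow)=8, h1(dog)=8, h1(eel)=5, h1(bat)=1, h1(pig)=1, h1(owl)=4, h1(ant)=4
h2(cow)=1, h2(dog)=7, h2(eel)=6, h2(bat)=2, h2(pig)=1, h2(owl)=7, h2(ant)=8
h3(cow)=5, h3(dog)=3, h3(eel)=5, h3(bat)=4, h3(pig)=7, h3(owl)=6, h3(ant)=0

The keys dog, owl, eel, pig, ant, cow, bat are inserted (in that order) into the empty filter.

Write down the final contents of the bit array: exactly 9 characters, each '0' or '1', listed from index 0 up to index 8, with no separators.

Answer: 111111111

Derivation:
Start: bits=000000000
After insert 'dog': sets bits 3 7 8 -> bits=000100011
After insert 'owl': sets bits 4 6 7 -> bits=000110111
After insert 'eel': sets bits 5 6 -> bits=000111111
After insert 'pig': sets bits 1 7 -> bits=010111111
After insert 'ant': sets bits 0 4 8 -> bits=110111111
After insert 'cow': sets bits 1 5 8 -> bits=110111111
After insert 'bat': sets bits 1 2 4 -> bits=111111111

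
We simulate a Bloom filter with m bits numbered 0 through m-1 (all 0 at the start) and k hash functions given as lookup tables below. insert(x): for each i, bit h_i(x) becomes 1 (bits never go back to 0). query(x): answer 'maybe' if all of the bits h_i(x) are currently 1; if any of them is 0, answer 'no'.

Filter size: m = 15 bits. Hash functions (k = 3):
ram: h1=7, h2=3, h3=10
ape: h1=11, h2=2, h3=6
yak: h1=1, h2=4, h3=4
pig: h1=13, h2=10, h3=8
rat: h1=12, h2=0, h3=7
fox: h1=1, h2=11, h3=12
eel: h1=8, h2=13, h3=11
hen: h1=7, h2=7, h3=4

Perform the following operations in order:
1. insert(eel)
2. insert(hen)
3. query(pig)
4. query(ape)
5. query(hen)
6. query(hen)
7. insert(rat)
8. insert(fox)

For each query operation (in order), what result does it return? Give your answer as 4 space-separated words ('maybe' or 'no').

Start: bits=000000000000000
Op 1: insert eel -> sets bits 8 11 13 -> bits=000000001001010
Op 2: insert hen -> sets bits 4 7 -> bits=000010011001010
Op 3: query pig -> checks bit8=1, bit10=0, bit13=1 (has a 0) -> no
Op 4: query ape -> checks bit2=0, bit6=0, bit11=1 (has a 0) -> no
Op 5: query hen -> checks bit4=1, bit7=1 (all 1) -> maybe
Op 6: query hen -> checks bit4=1, bit7=1 (all 1) -> maybe
Op 7: insert rat -> sets bits 0 7 12 -> bits=100010011001110
Op 8: insert fox -> sets bits 1 11 12 -> bits=110010011001110
Query results in order: no no maybe maybe

Answer: no no maybe maybe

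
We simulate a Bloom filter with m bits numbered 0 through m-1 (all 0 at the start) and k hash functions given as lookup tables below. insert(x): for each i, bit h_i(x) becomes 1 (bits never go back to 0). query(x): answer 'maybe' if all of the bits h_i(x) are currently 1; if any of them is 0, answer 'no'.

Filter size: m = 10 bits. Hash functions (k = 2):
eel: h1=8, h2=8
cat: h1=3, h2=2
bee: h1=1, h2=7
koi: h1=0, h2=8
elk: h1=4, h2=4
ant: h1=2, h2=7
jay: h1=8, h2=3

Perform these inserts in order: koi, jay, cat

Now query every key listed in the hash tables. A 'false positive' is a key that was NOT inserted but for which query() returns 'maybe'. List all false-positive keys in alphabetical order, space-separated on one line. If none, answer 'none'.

Start: bits=0000000000
After insert 'koi': sets bits 0 8 -> bits=1000000010
After insert 'jay': sets bits 3 8 -> bits=1001000010
After insert 'cat': sets bits 2 3 -> bits=1011000010
Not inserted: ant bee eel elk — query each against bits=1011000010:
query ant: checks bit2=1, bit7=0 (has a 0) -> no => not a false positive
query bee: checks bit1=0, bit7=0 (has a 0) -> no => not a false positive
query eel: checks bit8=1 (all 1) -> maybe => FALSE POSITIVE
query elk: checks bit4=0 (has a 0) -> no => not a false positive
False positives (alphabetical): eel

Answer: eel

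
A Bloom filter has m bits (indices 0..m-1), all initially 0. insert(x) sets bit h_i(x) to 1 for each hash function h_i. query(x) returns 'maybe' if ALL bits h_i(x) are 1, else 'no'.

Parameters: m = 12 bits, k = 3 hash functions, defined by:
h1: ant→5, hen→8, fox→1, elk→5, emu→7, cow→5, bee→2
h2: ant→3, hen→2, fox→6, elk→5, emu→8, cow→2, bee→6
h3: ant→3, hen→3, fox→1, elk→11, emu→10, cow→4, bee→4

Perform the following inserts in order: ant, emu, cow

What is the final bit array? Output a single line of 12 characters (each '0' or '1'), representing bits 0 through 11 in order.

Start: bits=000000000000
After insert 'ant': sets bits 3 5 -> bits=000101000000
After insert 'emu': sets bits 7 8 10 -> bits=000101011010
After insert 'cow': sets bits 2 4 5 -> bits=001111011010

Answer: 001111011010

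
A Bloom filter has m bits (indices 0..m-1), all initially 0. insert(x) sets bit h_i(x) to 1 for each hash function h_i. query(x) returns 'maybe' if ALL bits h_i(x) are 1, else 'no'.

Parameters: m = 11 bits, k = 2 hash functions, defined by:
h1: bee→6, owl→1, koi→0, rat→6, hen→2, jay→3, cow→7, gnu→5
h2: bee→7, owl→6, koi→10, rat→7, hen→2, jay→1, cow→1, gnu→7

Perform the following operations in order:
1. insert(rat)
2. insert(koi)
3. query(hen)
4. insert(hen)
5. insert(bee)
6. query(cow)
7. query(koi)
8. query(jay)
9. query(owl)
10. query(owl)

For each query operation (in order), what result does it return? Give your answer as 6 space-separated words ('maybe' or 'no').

Answer: no no maybe no no no

Derivation:
Start: bits=00000000000
Op 1: insert rat -> sets bits 6 7 -> bits=00000011000
Op 2: insert koi -> sets bits 0 10 -> bits=10000011001
Op 3: query hen -> checks bit2=0 (has a 0) -> no
Op 4: insert hen -> sets bits 2 -> bits=10100011001
Op 5: insert bee -> sets bits 6 7 -> bits=10100011001
Op 6: query cow -> checks bit1=0, bit7=1 (has a 0) -> no
Op 7: query koi -> checks bit0=1, bit10=1 (all 1) -> maybe
Op 8: query jay -> checks bit1=0, bit3=0 (has a 0) -> no
Op 9: query owl -> checks bit1=0, bit6=1 (has a 0) -> no
Op 10: query owl -> checks bit1=0, bit6=1 (has a 0) -> no
Query results in order: no no maybe no no no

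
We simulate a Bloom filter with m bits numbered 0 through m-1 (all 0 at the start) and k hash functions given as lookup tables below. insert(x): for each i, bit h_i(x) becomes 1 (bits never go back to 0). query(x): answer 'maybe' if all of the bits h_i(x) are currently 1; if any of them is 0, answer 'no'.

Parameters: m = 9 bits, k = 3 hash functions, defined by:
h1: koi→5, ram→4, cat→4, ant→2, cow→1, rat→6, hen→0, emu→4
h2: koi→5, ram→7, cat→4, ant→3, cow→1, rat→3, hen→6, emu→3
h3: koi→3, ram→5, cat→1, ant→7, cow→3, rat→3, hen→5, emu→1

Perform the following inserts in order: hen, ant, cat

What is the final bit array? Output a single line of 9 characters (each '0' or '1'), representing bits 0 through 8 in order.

Answer: 111111110

Derivation:
Start: bits=000000000
After insert 'hen': sets bits 0 5 6 -> bits=100001100
After insert 'ant': sets bits 2 3 7 -> bits=101101110
After insert 'cat': sets bits 1 4 -> bits=111111110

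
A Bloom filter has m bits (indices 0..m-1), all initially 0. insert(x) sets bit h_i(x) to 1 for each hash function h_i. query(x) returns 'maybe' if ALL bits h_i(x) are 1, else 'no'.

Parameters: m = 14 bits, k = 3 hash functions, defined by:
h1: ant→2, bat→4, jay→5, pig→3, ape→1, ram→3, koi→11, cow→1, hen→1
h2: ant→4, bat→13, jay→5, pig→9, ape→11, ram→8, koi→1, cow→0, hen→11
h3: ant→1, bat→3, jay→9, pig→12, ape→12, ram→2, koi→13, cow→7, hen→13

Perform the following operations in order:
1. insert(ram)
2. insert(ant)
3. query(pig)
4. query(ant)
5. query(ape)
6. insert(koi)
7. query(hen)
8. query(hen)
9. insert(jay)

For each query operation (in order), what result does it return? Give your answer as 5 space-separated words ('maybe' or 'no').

Start: bits=00000000000000
Op 1: insert ram -> sets bits 2 3 8 -> bits=00110000100000
Op 2: insert ant -> sets bits 1 2 4 -> bits=01111000100000
Op 3: query pig -> checks bit3=1, bit9=0, bit12=0 (has a 0) -> no
Op 4: query ant -> checks bit1=1, bit2=1, bit4=1 (all 1) -> maybe
Op 5: query ape -> checks bit1=1, bit11=0, bit12=0 (has a 0) -> no
Op 6: insert koi -> sets bits 1 11 13 -> bits=01111000100101
Op 7: query hen -> checks bit1=1, bit11=1, bit13=1 (all 1) -> maybe
Op 8: query hen -> checks bit1=1, bit11=1, bit13=1 (all 1) -> maybe
Op 9: insert jay -> sets bits 5 9 -> bits=01111100110101
Query results in order: no maybe no maybe maybe

Answer: no maybe no maybe maybe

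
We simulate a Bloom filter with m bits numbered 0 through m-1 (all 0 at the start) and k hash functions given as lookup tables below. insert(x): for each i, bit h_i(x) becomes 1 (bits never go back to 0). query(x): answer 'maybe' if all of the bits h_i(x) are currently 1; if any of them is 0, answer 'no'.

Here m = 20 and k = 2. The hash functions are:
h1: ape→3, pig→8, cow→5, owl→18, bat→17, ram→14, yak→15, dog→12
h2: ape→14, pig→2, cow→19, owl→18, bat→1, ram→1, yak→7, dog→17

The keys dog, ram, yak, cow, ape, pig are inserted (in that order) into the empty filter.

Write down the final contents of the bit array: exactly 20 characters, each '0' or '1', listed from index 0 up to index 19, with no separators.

Start: bits=00000000000000000000
After insert 'dog': sets bits 12 17 -> bits=00000000000010000100
After insert 'ram': sets bits 1 14 -> bits=01000000000010100100
After insert 'yak': sets bits 7 15 -> bits=01000001000010110100
After insert 'cow': sets bits 5 19 -> bits=01000101000010110101
After insert 'ape': sets bits 3 14 -> bits=01010101000010110101
After insert 'pig': sets bits 2 8 -> bits=01110101100010110101

Answer: 01110101100010110101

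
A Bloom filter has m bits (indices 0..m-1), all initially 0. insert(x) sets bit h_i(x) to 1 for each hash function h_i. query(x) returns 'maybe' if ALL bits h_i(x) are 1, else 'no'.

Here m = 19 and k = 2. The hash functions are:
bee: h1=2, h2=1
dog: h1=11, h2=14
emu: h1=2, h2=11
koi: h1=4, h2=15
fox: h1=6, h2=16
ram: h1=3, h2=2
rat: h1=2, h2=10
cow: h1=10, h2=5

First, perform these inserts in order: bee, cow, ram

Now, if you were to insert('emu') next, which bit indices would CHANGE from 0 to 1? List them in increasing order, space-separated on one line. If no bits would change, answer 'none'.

Start: bits=0000000000000000000
After insert 'bee': sets bits 1 2 -> bits=0110000000000000000
After insert 'cow': sets bits 5 10 -> bits=0110010000100000000
After insert 'ram': sets bits 2 3 -> bits=0111010000100000000
insert 'emu' would touch bits 2 11; currently bit2=1, bit11=0
Bits that are 0 among those (would change 0->1): 11

Answer: 11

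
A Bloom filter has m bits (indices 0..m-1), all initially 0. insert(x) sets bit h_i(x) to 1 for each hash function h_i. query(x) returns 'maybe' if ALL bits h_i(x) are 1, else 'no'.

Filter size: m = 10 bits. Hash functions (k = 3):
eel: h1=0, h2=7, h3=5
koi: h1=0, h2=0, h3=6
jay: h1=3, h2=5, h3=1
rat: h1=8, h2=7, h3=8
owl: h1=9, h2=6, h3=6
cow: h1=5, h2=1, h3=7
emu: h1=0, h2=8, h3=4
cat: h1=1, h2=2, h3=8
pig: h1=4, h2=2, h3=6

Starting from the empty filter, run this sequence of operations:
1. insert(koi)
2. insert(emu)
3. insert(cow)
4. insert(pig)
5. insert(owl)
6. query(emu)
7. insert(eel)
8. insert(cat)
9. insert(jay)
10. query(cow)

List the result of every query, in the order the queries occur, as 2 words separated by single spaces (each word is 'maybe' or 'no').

Answer: maybe maybe

Derivation:
Start: bits=0000000000
Op 1: insert koi -> sets bits 0 6 -> bits=1000001000
Op 2: insert emu -> sets bits 0 4 8 -> bits=1000101010
Op 3: insert cow -> sets bits 1 5 7 -> bits=1100111110
Op 4: insert pig -> sets bits 2 4 6 -> bits=1110111110
Op 5: insert owl -> sets bits 6 9 -> bits=1110111111
Op 6: query emu -> checks bit0=1, bit4=1, bit8=1 (all 1) -> maybe
Op 7: insert eel -> sets bits 0 5 7 -> bits=1110111111
Op 8: insert cat -> sets bits 1 2 8 -> bits=1110111111
Op 9: insert jay -> sets bits 1 3 5 -> bits=1111111111
Op 10: query cow -> checks bit1=1, bit5=1, bit7=1 (all 1) -> maybe
Query results in order: maybe maybe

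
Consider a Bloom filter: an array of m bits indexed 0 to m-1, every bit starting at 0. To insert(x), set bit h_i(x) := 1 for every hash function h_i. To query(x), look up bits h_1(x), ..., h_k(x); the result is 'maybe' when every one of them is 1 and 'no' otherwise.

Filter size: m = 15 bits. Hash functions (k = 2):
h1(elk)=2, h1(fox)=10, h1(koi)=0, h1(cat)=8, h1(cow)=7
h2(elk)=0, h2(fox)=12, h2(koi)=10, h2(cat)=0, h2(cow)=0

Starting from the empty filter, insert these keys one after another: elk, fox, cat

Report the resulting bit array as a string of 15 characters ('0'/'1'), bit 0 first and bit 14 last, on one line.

Start: bits=000000000000000
After insert 'elk': sets bits 0 2 -> bits=101000000000000
After insert 'fox': sets bits 10 12 -> bits=101000000010100
After insert 'cat': sets bits 0 8 -> bits=101000001010100

Answer: 101000001010100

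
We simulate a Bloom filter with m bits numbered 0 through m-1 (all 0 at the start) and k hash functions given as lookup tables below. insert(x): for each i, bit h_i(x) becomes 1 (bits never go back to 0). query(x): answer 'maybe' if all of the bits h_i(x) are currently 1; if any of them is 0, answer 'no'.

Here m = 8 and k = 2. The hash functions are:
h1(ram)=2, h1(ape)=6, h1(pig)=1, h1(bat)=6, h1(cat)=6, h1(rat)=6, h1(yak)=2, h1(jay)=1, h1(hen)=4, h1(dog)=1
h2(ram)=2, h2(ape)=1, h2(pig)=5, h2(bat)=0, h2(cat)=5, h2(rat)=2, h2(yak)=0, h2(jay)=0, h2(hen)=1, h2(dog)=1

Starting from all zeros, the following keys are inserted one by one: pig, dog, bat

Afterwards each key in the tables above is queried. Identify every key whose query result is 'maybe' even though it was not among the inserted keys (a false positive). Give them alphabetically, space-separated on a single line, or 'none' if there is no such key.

Answer: ape cat jay

Derivation:
Start: bits=00000000
After insert 'pig': sets bits 1 5 -> bits=01000100
After insert 'dog': sets bits 1 -> bits=01000100
After insert 'bat': sets bits 0 6 -> bits=11000110
Not inserted: ape cat hen jay ram rat yak — query each against bits=11000110:
query ape: checks bit1=1, bit6=1 (all 1) -> maybe => FALSE POSITIVE
query cat: checks bit5=1, bit6=1 (all 1) -> maybe => FALSE POSITIVE
query hen: checks bit1=1, bit4=0 (has a 0) -> no => not a false positive
query jay: checks bit0=1, bit1=1 (all 1) -> maybe => FALSE POSITIVE
query ram: checks bit2=0 (has a 0) -> no => not a false positive
query rat: checks bit2=0, bit6=1 (has a 0) -> no => not a false positive
query yak: checks bit0=1, bit2=0 (has a 0) -> no => not a false positive
False positives (alphabetical): ape cat jay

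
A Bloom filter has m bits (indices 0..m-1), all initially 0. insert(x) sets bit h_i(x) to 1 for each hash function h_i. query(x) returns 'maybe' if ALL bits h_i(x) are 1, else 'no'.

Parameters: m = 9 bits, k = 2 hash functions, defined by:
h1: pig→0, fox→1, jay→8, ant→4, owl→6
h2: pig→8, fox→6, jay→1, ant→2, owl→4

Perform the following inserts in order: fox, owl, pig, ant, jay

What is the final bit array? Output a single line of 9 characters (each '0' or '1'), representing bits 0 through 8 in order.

Start: bits=000000000
After insert 'fox': sets bits 1 6 -> bits=010000100
After insert 'owl': sets bits 4 6 -> bits=010010100
After insert 'pig': sets bits 0 8 -> bits=110010101
After insert 'ant': sets bits 2 4 -> bits=111010101
After insert 'jay': sets bits 1 8 -> bits=111010101

Answer: 111010101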